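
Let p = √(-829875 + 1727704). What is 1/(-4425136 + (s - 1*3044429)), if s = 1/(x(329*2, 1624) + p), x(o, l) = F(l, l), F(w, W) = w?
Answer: -12993659385431/97056983355206333956 + √897829/97056983355206333956 ≈ -1.3388e-7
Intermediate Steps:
p = √897829 ≈ 947.54
x(o, l) = l
s = 1/(1624 + √897829) ≈ 0.00038887
1/(-4425136 + (s - 1*3044429)) = 1/(-4425136 + ((1624/1739547 - √897829/1739547) - 1*3044429)) = 1/(-4425136 + ((1624/1739547 - √897829/1739547) - 3044429)) = 1/(-4425136 + (-5295927332039/1739547 - √897829/1739547)) = 1/(-12993659385431/1739547 - √897829/1739547)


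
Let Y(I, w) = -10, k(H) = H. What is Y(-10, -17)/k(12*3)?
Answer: -5/18 ≈ -0.27778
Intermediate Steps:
Y(-10, -17)/k(12*3) = -10/(12*3) = -10/36 = -10*1/36 = -5/18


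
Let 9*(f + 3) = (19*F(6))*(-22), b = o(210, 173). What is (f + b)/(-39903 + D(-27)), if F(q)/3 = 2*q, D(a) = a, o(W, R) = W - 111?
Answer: 788/19965 ≈ 0.039469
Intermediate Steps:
o(W, R) = -111 + W
b = 99 (b = -111 + 210 = 99)
F(q) = 6*q (F(q) = 3*(2*q) = 6*q)
f = -1675 (f = -3 + ((19*(6*6))*(-22))/9 = -3 + ((19*36)*(-22))/9 = -3 + (684*(-22))/9 = -3 + (1/9)*(-15048) = -3 - 1672 = -1675)
(f + b)/(-39903 + D(-27)) = (-1675 + 99)/(-39903 - 27) = -1576/(-39930) = -1576*(-1/39930) = 788/19965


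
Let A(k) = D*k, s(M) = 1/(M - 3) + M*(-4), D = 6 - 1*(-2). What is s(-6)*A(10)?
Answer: 17200/9 ≈ 1911.1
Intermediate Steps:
D = 8 (D = 6 + 2 = 8)
s(M) = 1/(-3 + M) - 4*M
A(k) = 8*k
s(-6)*A(10) = ((1 - 4*(-6)² + 12*(-6))/(-3 - 6))*(8*10) = ((1 - 4*36 - 72)/(-9))*80 = -(1 - 144 - 72)/9*80 = -⅑*(-215)*80 = (215/9)*80 = 17200/9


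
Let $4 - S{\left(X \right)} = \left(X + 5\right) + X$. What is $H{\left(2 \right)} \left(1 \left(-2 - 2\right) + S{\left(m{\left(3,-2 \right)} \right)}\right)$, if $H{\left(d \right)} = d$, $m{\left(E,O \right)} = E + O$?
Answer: $-14$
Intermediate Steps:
$S{\left(X \right)} = -1 - 2 X$ ($S{\left(X \right)} = 4 - \left(\left(X + 5\right) + X\right) = 4 - \left(\left(5 + X\right) + X\right) = 4 - \left(5 + 2 X\right) = -1 - 2 X$)
$H{\left(2 \right)} \left(1 \left(-2 - 2\right) + S{\left(m{\left(3,-2 \right)} \right)}\right) = 2 \left(1 \left(-2 - 2\right) - \left(1 + 2 \left(3 - 2\right)\right)\right) = 2 \left(1 \left(-4\right) - 3\right) = 2 \left(-4 - 3\right) = 2 \left(-7\right) = -14$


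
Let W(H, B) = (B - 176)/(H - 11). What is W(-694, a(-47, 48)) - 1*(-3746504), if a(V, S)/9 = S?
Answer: 2641285064/705 ≈ 3.7465e+6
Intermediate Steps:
a(V, S) = 9*S
W(H, B) = (-176 + B)/(-11 + H)
W(-694, a(-47, 48)) - 1*(-3746504) = (-176 + 9*48)/(-11 - 694) - 1*(-3746504) = (-176 + 432)/(-705) + 3746504 = -1/705*256 + 3746504 = -256/705 + 3746504 = 2641285064/705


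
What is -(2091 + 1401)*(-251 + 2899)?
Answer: -9246816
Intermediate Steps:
-(2091 + 1401)*(-251 + 2899) = -3492*2648 = -1*9246816 = -9246816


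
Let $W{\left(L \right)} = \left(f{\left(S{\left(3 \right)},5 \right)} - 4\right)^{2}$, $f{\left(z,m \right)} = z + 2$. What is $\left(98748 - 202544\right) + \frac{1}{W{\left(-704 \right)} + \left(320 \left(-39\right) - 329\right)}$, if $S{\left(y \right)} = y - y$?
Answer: $- \frac{1329107781}{12805} \approx -1.038 \cdot 10^{5}$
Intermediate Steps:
$S{\left(y \right)} = 0$
$f{\left(z,m \right)} = 2 + z$
$W{\left(L \right)} = 4$ ($W{\left(L \right)} = \left(\left(2 + 0\right) - 4\right)^{2} = \left(2 - 4\right)^{2} = \left(-2\right)^{2} = 4$)
$\left(98748 - 202544\right) + \frac{1}{W{\left(-704 \right)} + \left(320 \left(-39\right) - 329\right)} = \left(98748 - 202544\right) + \frac{1}{4 + \left(320 \left(-39\right) - 329\right)} = -103796 + \frac{1}{4 - 12809} = -103796 + \frac{1}{-12805} = -103796 - \frac{1}{12805} = - \frac{1329107781}{12805}$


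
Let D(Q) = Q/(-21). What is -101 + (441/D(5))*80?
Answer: -148277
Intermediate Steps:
D(Q) = -Q/21 (D(Q) = Q*(-1/21) = -Q/21)
-101 + (441/D(5))*80 = -101 + (441/((-1/21*5)))*80 = -101 + (441/(-5/21))*80 = -101 + (441*(-21/5))*80 = -101 - 9261/5*80 = -101 - 148176 = -148277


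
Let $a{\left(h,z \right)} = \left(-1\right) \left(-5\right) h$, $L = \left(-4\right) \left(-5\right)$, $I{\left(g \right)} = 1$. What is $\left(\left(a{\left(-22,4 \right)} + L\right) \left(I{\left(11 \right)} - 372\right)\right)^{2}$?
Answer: $1114892100$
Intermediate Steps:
$L = 20$
$a{\left(h,z \right)} = 5 h$
$\left(\left(a{\left(-22,4 \right)} + L\right) \left(I{\left(11 \right)} - 372\right)\right)^{2} = \left(\left(5 \left(-22\right) + 20\right) \left(1 - 372\right)\right)^{2} = \left(\left(-110 + 20\right) \left(-371\right)\right)^{2} = \left(\left(-90\right) \left(-371\right)\right)^{2} = 33390^{2} = 1114892100$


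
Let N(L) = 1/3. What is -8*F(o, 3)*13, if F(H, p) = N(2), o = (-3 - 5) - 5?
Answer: -104/3 ≈ -34.667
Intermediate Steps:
N(L) = 1/3
o = -13 (o = -8 - 5 = -13)
F(H, p) = 1/3
-8*F(o, 3)*13 = -8*1/3*13 = -8/3*13 = -104/3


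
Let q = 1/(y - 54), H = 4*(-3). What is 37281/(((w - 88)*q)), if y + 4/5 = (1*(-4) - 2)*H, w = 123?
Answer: 3206166/175 ≈ 18321.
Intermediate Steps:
H = -12
y = 356/5 (y = -⅘ + (1*(-4) - 2)*(-12) = -⅘ + (-4 - 2)*(-12) = -⅘ - 6*(-12) = -⅘ + 72 = 356/5 ≈ 71.200)
q = 5/86 (q = 1/(356/5 - 54) = 1/(86/5) = 5/86 ≈ 0.058140)
37281/(((w - 88)*q)) = 37281/(((123 - 88)*(5/86))) = 37281/((35*(5/86))) = 37281/(175/86) = 37281*(86/175) = 3206166/175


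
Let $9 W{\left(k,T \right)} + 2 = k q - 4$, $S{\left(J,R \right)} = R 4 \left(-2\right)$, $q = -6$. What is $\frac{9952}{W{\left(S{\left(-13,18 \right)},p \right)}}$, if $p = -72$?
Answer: $\frac{14928}{143} \approx 104.39$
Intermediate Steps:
$S{\left(J,R \right)} = - 8 R$ ($S{\left(J,R \right)} = 4 R \left(-2\right) = - 8 R$)
$W{\left(k,T \right)} = - \frac{2}{3} - \frac{2 k}{3}$ ($W{\left(k,T \right)} = - \frac{2}{9} + \frac{k \left(-6\right) - 4}{9} = - \frac{2}{9} + \frac{- 6 k - 4}{9} = - \frac{2}{9} + \frac{-4 - 6 k}{9} = - \frac{2}{9} - \left(\frac{4}{9} + \frac{2 k}{3}\right) = - \frac{2}{3} - \frac{2 k}{3}$)
$\frac{9952}{W{\left(S{\left(-13,18 \right)},p \right)}} = \frac{9952}{- \frac{2}{3} - \frac{2 \left(\left(-8\right) 18\right)}{3}} = \frac{9952}{- \frac{2}{3} - -96} = \frac{9952}{- \frac{2}{3} + 96} = \frac{9952}{\frac{286}{3}} = 9952 \cdot \frac{3}{286} = \frac{14928}{143}$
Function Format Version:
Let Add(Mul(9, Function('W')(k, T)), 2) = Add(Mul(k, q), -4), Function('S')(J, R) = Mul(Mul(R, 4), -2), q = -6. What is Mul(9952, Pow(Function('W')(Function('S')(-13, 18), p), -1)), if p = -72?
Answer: Rational(14928, 143) ≈ 104.39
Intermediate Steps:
Function('S')(J, R) = Mul(-8, R) (Function('S')(J, R) = Mul(Mul(4, R), -2) = Mul(-8, R))
Function('W')(k, T) = Add(Rational(-2, 3), Mul(Rational(-2, 3), k)) (Function('W')(k, T) = Add(Rational(-2, 9), Mul(Rational(1, 9), Add(Mul(k, -6), -4))) = Add(Rational(-2, 9), Mul(Rational(1, 9), Add(Mul(-6, k), -4))) = Add(Rational(-2, 9), Mul(Rational(1, 9), Add(-4, Mul(-6, k)))) = Add(Rational(-2, 9), Add(Rational(-4, 9), Mul(Rational(-2, 3), k))) = Add(Rational(-2, 3), Mul(Rational(-2, 3), k)))
Mul(9952, Pow(Function('W')(Function('S')(-13, 18), p), -1)) = Mul(9952, Pow(Add(Rational(-2, 3), Mul(Rational(-2, 3), Mul(-8, 18))), -1)) = Mul(9952, Pow(Add(Rational(-2, 3), Mul(Rational(-2, 3), -144)), -1)) = Mul(9952, Pow(Add(Rational(-2, 3), 96), -1)) = Mul(9952, Pow(Rational(286, 3), -1)) = Mul(9952, Rational(3, 286)) = Rational(14928, 143)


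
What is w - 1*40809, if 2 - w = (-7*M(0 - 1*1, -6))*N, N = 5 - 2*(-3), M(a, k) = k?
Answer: -41269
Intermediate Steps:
N = 11 (N = 5 + 6 = 11)
w = -460 (w = 2 - (-7*(-6))*11 = 2 - 42*11 = 2 - 1*462 = 2 - 462 = -460)
w - 1*40809 = -460 - 1*40809 = -460 - 40809 = -41269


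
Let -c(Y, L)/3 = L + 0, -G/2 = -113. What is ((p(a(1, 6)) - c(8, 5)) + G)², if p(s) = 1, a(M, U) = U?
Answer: 58564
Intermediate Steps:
G = 226 (G = -2*(-113) = 226)
c(Y, L) = -3*L (c(Y, L) = -3*(L + 0) = -3*L)
((p(a(1, 6)) - c(8, 5)) + G)² = ((1 - (-3)*5) + 226)² = ((1 - 1*(-15)) + 226)² = ((1 + 15) + 226)² = (16 + 226)² = 242² = 58564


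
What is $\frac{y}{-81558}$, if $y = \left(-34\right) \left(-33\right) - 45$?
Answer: $- \frac{359}{27186} \approx -0.013205$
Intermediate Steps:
$y = 1077$ ($y = 1122 - 45 = 1077$)
$\frac{y}{-81558} = \frac{1077}{-81558} = 1077 \left(- \frac{1}{81558}\right) = - \frac{359}{27186}$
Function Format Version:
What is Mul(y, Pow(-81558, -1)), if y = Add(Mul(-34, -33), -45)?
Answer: Rational(-359, 27186) ≈ -0.013205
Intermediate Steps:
y = 1077 (y = Add(1122, -45) = 1077)
Mul(y, Pow(-81558, -1)) = Mul(1077, Pow(-81558, -1)) = Mul(1077, Rational(-1, 81558)) = Rational(-359, 27186)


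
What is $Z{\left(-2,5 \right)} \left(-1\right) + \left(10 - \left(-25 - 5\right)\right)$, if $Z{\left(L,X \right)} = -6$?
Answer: $46$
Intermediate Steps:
$Z{\left(-2,5 \right)} \left(-1\right) + \left(10 - \left(-25 - 5\right)\right) = \left(-6\right) \left(-1\right) + \left(10 - \left(-25 - 5\right)\right) = 6 + \left(10 - \left(-25 - 5\right)\right) = 6 + \left(10 - -30\right) = 6 + \left(10 + 30\right) = 6 + 40 = 46$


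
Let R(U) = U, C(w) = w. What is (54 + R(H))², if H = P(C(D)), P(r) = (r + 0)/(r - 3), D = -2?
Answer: 73984/25 ≈ 2959.4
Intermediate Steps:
P(r) = r/(-3 + r)
H = ⅖ (H = -2/(-3 - 2) = -2/(-5) = -2*(-⅕) = ⅖ ≈ 0.40000)
(54 + R(H))² = (54 + ⅖)² = (272/5)² = 73984/25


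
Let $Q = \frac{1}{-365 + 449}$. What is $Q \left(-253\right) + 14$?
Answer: $\frac{923}{84} \approx 10.988$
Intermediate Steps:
$Q = \frac{1}{84} \approx 0.011905$
$Q \left(-253\right) + 14 = \frac{1}{84} \left(-253\right) + 14 = - \frac{253}{84} + 14 = \frac{923}{84}$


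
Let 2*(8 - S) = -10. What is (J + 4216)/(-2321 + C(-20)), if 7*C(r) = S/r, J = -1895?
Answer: -324940/324953 ≈ -0.99996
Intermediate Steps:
S = 13 (S = 8 - 1/2*(-10) = 8 + 5 = 13)
C(r) = 13/(7*r) (C(r) = (13/r)/7 = 13/(7*r))
(J + 4216)/(-2321 + C(-20)) = (-1895 + 4216)/(-2321 + (13/7)/(-20)) = 2321/(-2321 + (13/7)*(-1/20)) = 2321/(-2321 - 13/140) = 2321/(-324953/140) = 2321*(-140/324953) = -324940/324953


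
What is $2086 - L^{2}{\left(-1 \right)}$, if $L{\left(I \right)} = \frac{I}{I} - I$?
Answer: $2082$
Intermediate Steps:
$L{\left(I \right)} = 1 - I$
$2086 - L^{2}{\left(-1 \right)} = 2086 - \left(1 - -1\right)^{2} = 2086 - \left(1 + 1\right)^{2} = 2086 - 2^{2} = 2086 - 4 = 2082$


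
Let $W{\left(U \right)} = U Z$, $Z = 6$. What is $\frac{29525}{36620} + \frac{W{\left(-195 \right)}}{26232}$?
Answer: $\frac{1524280}{2001283} \approx 0.76165$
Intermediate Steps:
$W{\left(U \right)} = 6 U$ ($W{\left(U \right)} = U 6 = 6 U$)
$\frac{29525}{36620} + \frac{W{\left(-195 \right)}}{26232} = \frac{29525}{36620} + \frac{6 \left(-195\right)}{26232} = 29525 \cdot \frac{1}{36620} - \frac{195}{4372} = \frac{5905}{7324} - \frac{195}{4372} = \frac{1524280}{2001283}$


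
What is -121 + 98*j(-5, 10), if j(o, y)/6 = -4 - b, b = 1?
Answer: -3061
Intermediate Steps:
j(o, y) = -30 (j(o, y) = 6*(-4 - 1*1) = 6*(-4 - 1) = 6*(-5) = -30)
-121 + 98*j(-5, 10) = -121 + 98*(-30) = -121 - 2940 = -3061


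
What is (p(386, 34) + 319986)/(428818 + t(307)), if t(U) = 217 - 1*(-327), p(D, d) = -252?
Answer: 159867/214681 ≈ 0.74467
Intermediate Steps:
t(U) = 544 (t(U) = 217 + 327 = 544)
(p(386, 34) + 319986)/(428818 + t(307)) = (-252 + 319986)/(428818 + 544) = 319734/429362 = 319734*(1/429362) = 159867/214681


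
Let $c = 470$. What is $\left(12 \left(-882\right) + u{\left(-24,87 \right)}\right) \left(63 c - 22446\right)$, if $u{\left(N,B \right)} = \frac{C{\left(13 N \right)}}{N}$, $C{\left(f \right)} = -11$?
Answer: $- \frac{151640985}{2} \approx -7.5821 \cdot 10^{7}$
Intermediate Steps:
$u{\left(N,B \right)} = - \frac{11}{N}$
$\left(12 \left(-882\right) + u{\left(-24,87 \right)}\right) \left(63 c - 22446\right) = \left(12 \left(-882\right) - \frac{11}{-24}\right) \left(63 \cdot 470 - 22446\right) = \left(-10584 - - \frac{11}{24}\right) \left(29610 - 22446\right) = \left(-10584 + \frac{11}{24}\right) 7164 = \left(- \frac{254005}{24}\right) 7164 = - \frac{151640985}{2}$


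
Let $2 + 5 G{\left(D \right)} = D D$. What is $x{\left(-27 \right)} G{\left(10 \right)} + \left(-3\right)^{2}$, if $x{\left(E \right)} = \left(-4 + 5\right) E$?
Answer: $- \frac{2601}{5} \approx -520.2$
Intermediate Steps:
$x{\left(E \right)} = E$ ($x{\left(E \right)} = 1 E = E$)
$G{\left(D \right)} = - \frac{2}{5} + \frac{D^{2}}{5}$ ($G{\left(D \right)} = - \frac{2}{5} + \frac{D D}{5} = - \frac{2}{5} + \frac{D^{2}}{5}$)
$x{\left(-27 \right)} G{\left(10 \right)} + \left(-3\right)^{2} = - 27 \left(- \frac{2}{5} + \frac{10^{2}}{5}\right) + \left(-3\right)^{2} = - 27 \left(- \frac{2}{5} + \frac{1}{5} \cdot 100\right) + 9 = - 27 \left(- \frac{2}{5} + 20\right) + 9 = \left(-27\right) \frac{98}{5} + 9 = - \frac{2646}{5} + 9 = - \frac{2601}{5}$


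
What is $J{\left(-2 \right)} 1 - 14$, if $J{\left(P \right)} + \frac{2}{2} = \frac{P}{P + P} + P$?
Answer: $- \frac{33}{2} \approx -16.5$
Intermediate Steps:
$J{\left(P \right)} = - \frac{1}{2} + P$ ($J{\left(P \right)} = -1 + \left(\frac{P}{P + P} + P\right) = -1 + \left(\frac{P}{2 P} + P\right) = -1 + \left(\frac{1}{2 P} P + P\right) = -1 + \left(\frac{1}{2} + P\right) = - \frac{1}{2} + P$)
$J{\left(-2 \right)} 1 - 14 = \left(- \frac{1}{2} - 2\right) 1 - 14 = \left(- \frac{5}{2}\right) 1 - 14 = - \frac{5}{2} - 14 = - \frac{33}{2}$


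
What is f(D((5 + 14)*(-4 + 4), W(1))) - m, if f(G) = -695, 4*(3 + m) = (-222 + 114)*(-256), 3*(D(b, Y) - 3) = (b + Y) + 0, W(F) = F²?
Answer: -7604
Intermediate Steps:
D(b, Y) = 3 + Y/3 + b/3 (D(b, Y) = 3 + ((b + Y) + 0)/3 = 3 + ((Y + b) + 0)/3 = 3 + (Y + b)/3 = 3 + (Y/3 + b/3) = 3 + Y/3 + b/3)
m = 6909 (m = -3 + ((-222 + 114)*(-256))/4 = -3 + (-108*(-256))/4 = -3 + (¼)*27648 = -3 + 6912 = 6909)
f(D((5 + 14)*(-4 + 4), W(1))) - m = -695 - 1*6909 = -695 - 6909 = -7604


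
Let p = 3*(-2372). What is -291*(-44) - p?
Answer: 19920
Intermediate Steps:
p = -7116
-291*(-44) - p = -291*(-44) - 1*(-7116) = 12804 + 7116 = 19920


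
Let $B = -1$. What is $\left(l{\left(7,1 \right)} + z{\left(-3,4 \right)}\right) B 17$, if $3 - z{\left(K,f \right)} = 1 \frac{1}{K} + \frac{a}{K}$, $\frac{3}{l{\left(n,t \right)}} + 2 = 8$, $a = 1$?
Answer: $- \frac{425}{6} \approx -70.833$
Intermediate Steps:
$l{\left(n,t \right)} = \frac{1}{2}$ ($l{\left(n,t \right)} = \frac{3}{-2 + 8} = \frac{3}{6} = 3 \cdot \frac{1}{6} = \frac{1}{2}$)
$z{\left(K,f \right)} = 3 - \frac{2}{K}$ ($z{\left(K,f \right)} = 3 - \left(1 \frac{1}{K} + 1 \frac{1}{K}\right) = 3 - \left(\frac{1}{K} + \frac{1}{K}\right) = 3 - \frac{2}{K}$)
$\left(l{\left(7,1 \right)} + z{\left(-3,4 \right)}\right) B 17 = \left(\frac{1}{2} + \left(3 - \frac{2}{-3}\right)\right) \left(\left(-1\right) 17\right) = \left(\frac{1}{2} + \left(3 - - \frac{2}{3}\right)\right) \left(-17\right) = \left(\frac{1}{2} + \left(3 + \frac{2}{3}\right)\right) \left(-17\right) = \left(\frac{1}{2} + \frac{11}{3}\right) \left(-17\right) = \frac{25}{6} \left(-17\right) = - \frac{425}{6}$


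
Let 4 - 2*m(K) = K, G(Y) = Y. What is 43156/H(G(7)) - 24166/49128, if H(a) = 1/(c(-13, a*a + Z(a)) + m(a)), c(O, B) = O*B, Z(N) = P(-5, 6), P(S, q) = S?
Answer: -607958176907/24564 ≈ -2.4750e+7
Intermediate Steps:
Z(N) = -5
m(K) = 2 - K/2
c(O, B) = B*O
H(a) = 1/(67 - 13*a² - a/2) (H(a) = 1/((a*a - 5)*(-13) + (2 - a/2)) = 1/((a² - 5)*(-13) + (2 - a/2)) = 1/((-5 + a²)*(-13) + (2 - a/2)) = 1/((65 - 13*a²) + (2 - a/2)) = 1/(67 - 13*a² - a/2))
43156/H(G(7)) - 24166/49128 = 43156/((2/(134 - 1*7 - 26*7²))) - 24166/49128 = 43156/((2/(134 - 7 - 26*49))) - 24166*1/49128 = 43156/((2/(134 - 7 - 1274))) - 12083/24564 = 43156/((2/(-1147))) - 12083/24564 = 43156/((2*(-1/1147))) - 12083/24564 = 43156/(-2/1147) - 12083/24564 = 43156*(-1147/2) - 12083/24564 = -24749966 - 12083/24564 = -607958176907/24564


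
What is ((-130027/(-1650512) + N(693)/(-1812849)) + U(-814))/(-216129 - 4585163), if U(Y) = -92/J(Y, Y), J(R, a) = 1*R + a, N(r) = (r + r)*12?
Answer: -51194681401599/1948998887847279404224 ≈ -2.6267e-8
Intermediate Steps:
N(r) = 24*r (N(r) = (2*r)*12 = 24*r)
J(R, a) = R + a
U(Y) = -46/Y (U(Y) = -92/(Y + Y) = -92*1/(2*Y) = -46/Y)
((-130027/(-1650512) + N(693)/(-1812849)) + U(-814))/(-216129 - 4585163) = ((-130027/(-1650512) + (24*693)/(-1812849)) - 46/(-814))/(-216129 - 4585163) = ((-130027*(-1/1650512) + 16632*(-1/1812849)) - 46*(-1/814))/(-4801292) = ((130027/1650512 - 5544/604283) + 23/407)*(-1/4801292) = (69422667113/997376342896 + 23/407)*(-1/4801292) = (51194681401599/405932171558672)*(-1/4801292) = -51194681401599/1948998887847279404224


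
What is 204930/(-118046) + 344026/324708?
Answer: -6482879311/9582620142 ≈ -0.67653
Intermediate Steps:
204930/(-118046) + 344026/324708 = 204930*(-1/118046) + 344026*(1/324708) = -102465/59023 + 172013/162354 = -6482879311/9582620142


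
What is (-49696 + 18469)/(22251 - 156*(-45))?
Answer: -10409/9757 ≈ -1.0668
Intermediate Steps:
(-49696 + 18469)/(22251 - 156*(-45)) = -31227/(22251 + 7020) = -31227/29271 = -31227*1/29271 = -10409/9757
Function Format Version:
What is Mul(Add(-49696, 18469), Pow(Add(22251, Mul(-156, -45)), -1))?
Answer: Rational(-10409, 9757) ≈ -1.0668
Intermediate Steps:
Mul(Add(-49696, 18469), Pow(Add(22251, Mul(-156, -45)), -1)) = Mul(-31227, Pow(Add(22251, 7020), -1)) = Mul(-31227, Pow(29271, -1)) = Mul(-31227, Rational(1, 29271)) = Rational(-10409, 9757)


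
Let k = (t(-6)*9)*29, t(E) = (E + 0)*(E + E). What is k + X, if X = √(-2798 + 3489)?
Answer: 18792 + √691 ≈ 18818.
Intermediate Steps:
X = √691 ≈ 26.287
t(E) = 2*E² (t(E) = E*(2*E) = 2*E²)
k = 18792 (k = ((2*(-6)²)*9)*29 = ((2*36)*9)*29 = (72*9)*29 = 648*29 = 18792)
k + X = 18792 + √691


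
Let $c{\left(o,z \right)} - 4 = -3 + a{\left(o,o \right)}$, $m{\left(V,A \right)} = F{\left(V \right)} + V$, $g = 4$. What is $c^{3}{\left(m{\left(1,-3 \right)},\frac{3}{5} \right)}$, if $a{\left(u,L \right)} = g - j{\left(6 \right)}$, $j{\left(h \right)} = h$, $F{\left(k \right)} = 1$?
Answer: $-1$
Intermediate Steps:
$m{\left(V,A \right)} = 1 + V$
$a{\left(u,L \right)} = -2$ ($a{\left(u,L \right)} = 4 - 6 = -2$)
$c{\left(o,z \right)} = -1$ ($c{\left(o,z \right)} = 4 - 5 = -1$)
$c^{3}{\left(m{\left(1,-3 \right)},\frac{3}{5} \right)} = \left(-1\right)^{3} = -1$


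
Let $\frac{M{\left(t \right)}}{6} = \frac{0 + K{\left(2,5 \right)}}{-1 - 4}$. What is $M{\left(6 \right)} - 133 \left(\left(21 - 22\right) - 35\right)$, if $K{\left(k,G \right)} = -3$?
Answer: $\frac{23958}{5} \approx 4791.6$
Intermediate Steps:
$M{\left(t \right)} = \frac{18}{5}$ ($M{\left(t \right)} = 6 \frac{0 - 3}{-1 - 4} = 6 \left(- \frac{3}{-5}\right) = 6 \left(\left(-3\right) \left(- \frac{1}{5}\right)\right) = 6 \cdot \frac{3}{5} = \frac{18}{5}$)
$M{\left(6 \right)} - 133 \left(\left(21 - 22\right) - 35\right) = \frac{18}{5} - 133 \left(\left(21 - 22\right) - 35\right) = \frac{18}{5} - 133 \left(-1 - 35\right) = \frac{18}{5} - -4788 = \frac{18}{5} + 4788 = \frac{23958}{5}$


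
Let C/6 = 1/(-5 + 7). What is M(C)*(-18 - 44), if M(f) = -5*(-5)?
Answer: -1550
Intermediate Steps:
C = 3 (C = 6/(-5 + 7) = 6/2 = 6*(½) = 3)
M(f) = 25
M(C)*(-18 - 44) = 25*(-18 - 44) = 25*(-62) = -1550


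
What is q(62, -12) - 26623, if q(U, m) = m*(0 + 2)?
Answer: -26647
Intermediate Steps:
q(U, m) = 2*m (q(U, m) = m*2 = 2*m)
q(62, -12) - 26623 = 2*(-12) - 26623 = -24 - 26623 = -26647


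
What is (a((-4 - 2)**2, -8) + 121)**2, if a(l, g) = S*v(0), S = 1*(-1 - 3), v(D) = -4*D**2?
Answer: 14641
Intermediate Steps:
S = -4 (S = 1*(-4) = -4)
a(l, g) = 0 (a(l, g) = -(-16)*0**2 = -(-16)*0 = -4*0 = 0)
(a((-4 - 2)**2, -8) + 121)**2 = (0 + 121)**2 = 121**2 = 14641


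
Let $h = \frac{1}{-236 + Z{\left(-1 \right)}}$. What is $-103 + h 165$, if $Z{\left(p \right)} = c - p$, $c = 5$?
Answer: $- \frac{4771}{46} \approx -103.72$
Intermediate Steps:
$Z{\left(p \right)} = 5 - p$
$h = - \frac{1}{230}$ ($h = \frac{1}{-236 + \left(5 - -1\right)} = \frac{1}{-236 + \left(5 + 1\right)} = \frac{1}{-236 + 6} = \frac{1}{-230} = - \frac{1}{230} \approx -0.0043478$)
$-103 + h 165 = -103 - \frac{33}{46} = - \frac{4771}{46}$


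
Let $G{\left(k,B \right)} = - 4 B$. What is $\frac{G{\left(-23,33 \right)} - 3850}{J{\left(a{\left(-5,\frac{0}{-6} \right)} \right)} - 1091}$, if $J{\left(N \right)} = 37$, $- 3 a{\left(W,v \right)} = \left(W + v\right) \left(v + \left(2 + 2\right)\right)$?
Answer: $\frac{1991}{527} \approx 3.778$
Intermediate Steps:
$a{\left(W,v \right)} = - \frac{\left(4 + v\right) \left(W + v\right)}{3}$ ($a{\left(W,v \right)} = - \frac{\left(W + v\right) \left(v + \left(2 + 2\right)\right)}{3} = - \frac{\left(W + v\right) \left(v + 4\right)}{3} = - \frac{\left(W + v\right) \left(4 + v\right)}{3} = - \frac{\left(4 + v\right) \left(W + v\right)}{3}$)
$\frac{G{\left(-23,33 \right)} - 3850}{J{\left(a{\left(-5,\frac{0}{-6} \right)} \right)} - 1091} = \frac{\left(-4\right) 33 - 3850}{37 - 1091} = \frac{-132 - 3850}{-1054} = \left(-3982\right) \left(- \frac{1}{1054}\right) = \frac{1991}{527}$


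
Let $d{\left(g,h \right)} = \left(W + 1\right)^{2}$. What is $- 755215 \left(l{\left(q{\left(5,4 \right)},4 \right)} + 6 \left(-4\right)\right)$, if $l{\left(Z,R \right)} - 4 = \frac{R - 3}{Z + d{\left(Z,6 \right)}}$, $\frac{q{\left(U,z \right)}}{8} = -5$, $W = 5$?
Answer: $\frac{61172415}{4} \approx 1.5293 \cdot 10^{7}$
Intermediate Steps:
$d{\left(g,h \right)} = 36$ ($d{\left(g,h \right)} = \left(5 + 1\right)^{2} = 6^{2} = 36$)
$q{\left(U,z \right)} = -40$ ($q{\left(U,z \right)} = 8 \left(-5\right) = -40$)
$l{\left(Z,R \right)} = 4 + \frac{-3 + R}{36 + Z}$ ($l{\left(Z,R \right)} = 4 + \frac{R - 3}{Z + 36} = 4 + \frac{-3 + R}{36 + Z}$)
$- 755215 \left(l{\left(q{\left(5,4 \right)},4 \right)} + 6 \left(-4\right)\right) = - 755215 \left(\frac{141 + 4 + 4 \left(-40\right)}{36 - 40} + 6 \left(-4\right)\right) = - 755215 \left(\frac{141 + 4 - 160}{-4} - 24\right) = - 755215 \left(\left(- \frac{1}{4}\right) \left(-15\right) - 24\right) = - 755215 \left(\frac{15}{4} - 24\right) = \left(-755215\right) \left(- \frac{81}{4}\right) = \frac{61172415}{4}$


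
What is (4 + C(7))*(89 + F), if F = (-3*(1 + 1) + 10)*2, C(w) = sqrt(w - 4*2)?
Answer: 388 + 97*I ≈ 388.0 + 97.0*I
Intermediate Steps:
C(w) = sqrt(-8 + w) (C(w) = sqrt(w - 8) = sqrt(-8 + w))
F = 8 (F = (-3*2 + 10)*2 = (-6 + 10)*2 = 4*2 = 8)
(4 + C(7))*(89 + F) = (4 + sqrt(-8 + 7))*(89 + 8) = (4 + sqrt(-1))*97 = (4 + I)*97 = 388 + 97*I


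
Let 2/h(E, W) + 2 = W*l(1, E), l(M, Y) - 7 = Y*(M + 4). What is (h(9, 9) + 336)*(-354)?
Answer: -27714306/233 ≈ -1.1895e+5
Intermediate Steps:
l(M, Y) = 7 + Y*(4 + M) (l(M, Y) = 7 + Y*(M + 4) = 7 + Y*(4 + M))
h(E, W) = 2/(-2 + W*(7 + 5*E)) (h(E, W) = 2/(-2 + W*(7 + 4*E + 1*E)) = 2/(-2 + W*(7 + 4*E + E)) = 2/(-2 + W*(7 + 5*E)))
(h(9, 9) + 336)*(-354) = (2/(-2 + 9*(7 + 5*9)) + 336)*(-354) = (2/(-2 + 9*(7 + 45)) + 336)*(-354) = (2/(-2 + 9*52) + 336)*(-354) = (2/(-2 + 468) + 336)*(-354) = (2/466 + 336)*(-354) = (2*(1/466) + 336)*(-354) = (1/233 + 336)*(-354) = (78289/233)*(-354) = -27714306/233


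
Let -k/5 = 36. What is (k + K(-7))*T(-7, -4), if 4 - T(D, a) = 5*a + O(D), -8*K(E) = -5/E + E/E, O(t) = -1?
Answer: -63075/14 ≈ -4505.4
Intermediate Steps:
K(E) = -⅛ + 5/(8*E) (K(E) = -(-5/E + E/E)/8 = -(-5/E + 1)/8 = -(1 - 5/E)/8 = -⅛ + 5/(8*E))
T(D, a) = 5 - 5*a (T(D, a) = 4 - (5*a - 1) = 4 - (-1 + 5*a) = 4 + (1 - 5*a) = 5 - 5*a)
k = -180 (k = -5*36 = -180)
(k + K(-7))*T(-7, -4) = (-180 + (⅛)*(5 - 1*(-7))/(-7))*(5 - 5*(-4)) = (-180 + (⅛)*(-⅐)*(5 + 7))*(5 + 20) = (-180 + (⅛)*(-⅐)*12)*25 = (-180 - 3/14)*25 = -2523/14*25 = -63075/14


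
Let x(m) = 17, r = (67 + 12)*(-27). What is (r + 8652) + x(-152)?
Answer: 6536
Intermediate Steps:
r = -2133 (r = 79*(-27) = -2133)
(r + 8652) + x(-152) = (-2133 + 8652) + 17 = 6519 + 17 = 6536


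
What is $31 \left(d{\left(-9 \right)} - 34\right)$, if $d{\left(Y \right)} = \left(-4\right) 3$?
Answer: $-1426$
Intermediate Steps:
$d{\left(Y \right)} = -12$
$31 \left(d{\left(-9 \right)} - 34\right) = 31 \left(-12 - 34\right) = 31 \left(-46\right) = -1426$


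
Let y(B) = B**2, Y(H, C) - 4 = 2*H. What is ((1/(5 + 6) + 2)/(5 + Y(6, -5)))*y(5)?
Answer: 575/231 ≈ 2.4892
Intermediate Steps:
Y(H, C) = 4 + 2*H
((1/(5 + 6) + 2)/(5 + Y(6, -5)))*y(5) = ((1/(5 + 6) + 2)/(5 + (4 + 2*6)))*5**2 = ((1/11 + 2)/(5 + (4 + 12)))*25 = ((1/11 + 2)/(5 + 16))*25 = ((23/11)/21)*25 = ((23/11)*(1/21))*25 = (23/231)*25 = 575/231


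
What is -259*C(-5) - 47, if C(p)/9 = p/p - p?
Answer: -14033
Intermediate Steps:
C(p) = 9 - 9*p (C(p) = 9*(p/p - p) = 9*(1 - p) = 9 - 9*p)
-259*C(-5) - 47 = -259*(9 - 9*(-5)) - 47 = -259*(9 + 45) - 47 = -259*54 - 47 = -13986 - 47 = -14033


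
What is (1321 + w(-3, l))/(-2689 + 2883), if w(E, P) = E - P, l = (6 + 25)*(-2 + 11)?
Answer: 1039/194 ≈ 5.3557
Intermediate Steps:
l = 279 (l = 31*9 = 279)
(1321 + w(-3, l))/(-2689 + 2883) = (1321 + (-3 - 1*279))/(-2689 + 2883) = (1321 + (-3 - 279))/194 = (1321 - 282)*(1/194) = 1039*(1/194) = 1039/194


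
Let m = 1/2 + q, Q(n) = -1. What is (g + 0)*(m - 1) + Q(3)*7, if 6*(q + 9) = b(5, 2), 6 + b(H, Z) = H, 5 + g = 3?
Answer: 37/3 ≈ 12.333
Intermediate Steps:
g = -2 (g = -5 + 3 = -2)
b(H, Z) = -6 + H
q = -55/6 (q = -9 + (-6 + 5)/6 = -9 + (⅙)*(-1) = -9 - ⅙ = -55/6 ≈ -9.1667)
m = -26/3 (m = 1/2 - 55/6 = ½ - 55/6 = -26/3 ≈ -8.6667)
(g + 0)*(m - 1) + Q(3)*7 = (-2 + 0)*(-26/3 - 1) - 1*7 = -2*(-29/3) - 7 = 58/3 - 7 = 37/3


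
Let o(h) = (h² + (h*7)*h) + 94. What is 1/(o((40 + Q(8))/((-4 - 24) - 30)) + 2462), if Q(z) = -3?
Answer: 841/2152334 ≈ 0.00039074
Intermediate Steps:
o(h) = 94 + 8*h² (o(h) = (h² + (7*h)*h) + 94 = (h² + 7*h²) + 94 = 8*h² + 94 = 94 + 8*h²)
1/(o((40 + Q(8))/((-4 - 24) - 30)) + 2462) = 1/((94 + 8*((40 - 3)/((-4 - 24) - 30))²) + 2462) = 1/((94 + 8*(37/(-28 - 30))²) + 2462) = 1/((94 + 8*(37/(-58))²) + 2462) = 1/((94 + 8*(37*(-1/58))²) + 2462) = 1/((94 + 8*(-37/58)²) + 2462) = 1/((94 + 8*(1369/3364)) + 2462) = 1/((94 + 2738/841) + 2462) = 1/(81792/841 + 2462) = 1/(2152334/841) = 841/2152334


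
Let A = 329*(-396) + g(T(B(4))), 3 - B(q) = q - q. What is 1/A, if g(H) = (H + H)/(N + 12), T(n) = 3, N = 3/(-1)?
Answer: -3/390850 ≈ -7.6756e-6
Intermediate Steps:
B(q) = 3 (B(q) = 3 - (q - q) = 3 - 1*0 = 3 + 0 = 3)
N = -3 (N = 3*(-1) = -3)
g(H) = 2*H/9 (g(H) = (H + H)/(-3 + 12) = (2*H)/9 = (2*H)*(⅑) = 2*H/9)
A = -390850/3 (A = 329*(-396) + (2/9)*3 = -130284 + ⅔ = -390850/3 ≈ -1.3028e+5)
1/A = 1/(-390850/3) = -3/390850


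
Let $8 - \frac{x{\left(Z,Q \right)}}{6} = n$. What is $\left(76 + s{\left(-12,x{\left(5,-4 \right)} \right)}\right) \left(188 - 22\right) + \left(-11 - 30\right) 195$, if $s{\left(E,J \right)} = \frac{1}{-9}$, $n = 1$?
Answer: $\frac{41423}{9} \approx 4602.6$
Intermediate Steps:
$x{\left(Z,Q \right)} = 42$ ($x{\left(Z,Q \right)} = 48 - 6 = 42$)
$s{\left(E,J \right)} = - \frac{1}{9}$
$\left(76 + s{\left(-12,x{\left(5,-4 \right)} \right)}\right) \left(188 - 22\right) + \left(-11 - 30\right) 195 = \left(76 - \frac{1}{9}\right) \left(188 - 22\right) + \left(-11 - 30\right) 195 = \frac{683}{9} \cdot 166 + \left(-11 - 30\right) 195 = \frac{113378}{9} - 7995 = \frac{41423}{9}$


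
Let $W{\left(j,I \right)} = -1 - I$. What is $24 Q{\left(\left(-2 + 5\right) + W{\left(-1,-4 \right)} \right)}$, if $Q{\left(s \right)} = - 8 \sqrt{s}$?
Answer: $- 192 \sqrt{6} \approx -470.3$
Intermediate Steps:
$24 Q{\left(\left(-2 + 5\right) + W{\left(-1,-4 \right)} \right)} = 24 \left(- 8 \sqrt{\left(-2 + 5\right) - -3}\right) = 24 \left(- 8 \sqrt{3 + \left(-1 + 4\right)}\right) = 24 \left(- 8 \sqrt{3 + 3}\right) = 24 \left(- 8 \sqrt{6}\right) = - 192 \sqrt{6}$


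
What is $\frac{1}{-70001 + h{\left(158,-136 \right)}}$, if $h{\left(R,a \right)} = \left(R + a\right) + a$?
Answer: $- \frac{1}{70115} \approx -1.4262 \cdot 10^{-5}$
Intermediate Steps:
$h{\left(R,a \right)} = R + 2 a$
$\frac{1}{-70001 + h{\left(158,-136 \right)}} = \frac{1}{-70001 + \left(158 + 2 \left(-136\right)\right)} = \frac{1}{-70001 + \left(158 - 272\right)} = \frac{1}{-70001 - 114} = \frac{1}{-70115} = - \frac{1}{70115}$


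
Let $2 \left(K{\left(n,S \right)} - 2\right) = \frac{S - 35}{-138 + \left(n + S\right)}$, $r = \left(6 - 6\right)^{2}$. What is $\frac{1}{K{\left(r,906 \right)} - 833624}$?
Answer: $- \frac{1536}{1280442521} \approx -1.1996 \cdot 10^{-6}$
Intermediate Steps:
$r = 0$ ($r = 0^{2} = 0$)
$K{\left(n,S \right)} = 2 + \frac{-35 + S}{2 \left(-138 + S + n\right)}$ ($K{\left(n,S \right)} = 2 + \frac{\left(S - 35\right) \frac{1}{-138 + \left(n + S\right)}}{2} = 2 + \frac{\left(-35 + S\right) \frac{1}{-138 + \left(S + n\right)}}{2} = 2 + \frac{\left(-35 + S\right) \frac{1}{-138 + S + n}}{2} = 2 + \frac{\frac{1}{-138 + S + n} \left(-35 + S\right)}{2} = 2 + \frac{-35 + S}{2 \left(-138 + S + n\right)}$)
$\frac{1}{K{\left(r,906 \right)} - 833624} = \frac{1}{\frac{-587 + 4 \cdot 0 + 5 \cdot 906}{2 \left(-138 + 906 + 0\right)} - 833624} = \frac{1}{\frac{-587 + 0 + 4530}{2 \cdot 768} - 833624} = \frac{1}{\frac{1}{2} \cdot \frac{1}{768} \cdot 3943 - 833624} = \frac{1}{\frac{3943}{1536} - 833624} = \frac{1}{- \frac{1280442521}{1536}} = - \frac{1536}{1280442521}$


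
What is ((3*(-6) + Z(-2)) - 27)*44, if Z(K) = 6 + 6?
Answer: -1452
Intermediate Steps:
Z(K) = 12
((3*(-6) + Z(-2)) - 27)*44 = ((3*(-6) + 12) - 27)*44 = ((-18 + 12) - 27)*44 = (-6 - 27)*44 = -33*44 = -1452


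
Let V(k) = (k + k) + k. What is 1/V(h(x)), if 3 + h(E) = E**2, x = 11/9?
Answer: -27/122 ≈ -0.22131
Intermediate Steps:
x = 11/9 (x = 11*(1/9) = 11/9 ≈ 1.2222)
h(E) = -3 + E**2
V(k) = 3*k (V(k) = 2*k + k = 3*k)
1/V(h(x)) = 1/(3*(-3 + (11/9)**2)) = 1/(3*(-3 + 121/81)) = 1/(3*(-122/81)) = 1/(-122/27) = -27/122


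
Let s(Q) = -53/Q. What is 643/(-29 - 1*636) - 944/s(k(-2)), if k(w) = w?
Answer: -1289599/35245 ≈ -36.590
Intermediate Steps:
643/(-29 - 1*636) - 944/s(k(-2)) = 643/(-29 - 1*636) - 944/((-53/(-2))) = 643/(-29 - 636) - 944/((-53*(-1/2))) = 643/(-665) - 944/53/2 = 643*(-1/665) - 944*2/53 = -643/665 - 1888/53 = -1289599/35245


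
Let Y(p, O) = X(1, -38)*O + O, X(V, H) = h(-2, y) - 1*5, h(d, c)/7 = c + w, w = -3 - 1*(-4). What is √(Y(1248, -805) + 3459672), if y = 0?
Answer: √3457257 ≈ 1859.4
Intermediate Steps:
w = 1 (w = -3 + 4 = 1)
h(d, c) = 7 + 7*c (h(d, c) = 7*(c + 1) = 7*(1 + c) = 7 + 7*c)
X(V, H) = 2 (X(V, H) = (7 + 7*0) - 1*5 = (7 + 0) - 5 = 7 - 5 = 2)
Y(p, O) = 3*O (Y(p, O) = 2*O + O = 3*O)
√(Y(1248, -805) + 3459672) = √(3*(-805) + 3459672) = √(-2415 + 3459672) = √3457257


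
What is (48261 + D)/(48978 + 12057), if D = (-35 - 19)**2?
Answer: 17059/20345 ≈ 0.83849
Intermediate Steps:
D = 2916 (D = (-54)**2 = 2916)
(48261 + D)/(48978 + 12057) = (48261 + 2916)/(48978 + 12057) = 51177/61035 = 51177*(1/61035) = 17059/20345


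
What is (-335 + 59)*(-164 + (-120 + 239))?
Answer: 12420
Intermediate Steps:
(-335 + 59)*(-164 + (-120 + 239)) = -276*(-164 + 119) = -276*(-45) = 12420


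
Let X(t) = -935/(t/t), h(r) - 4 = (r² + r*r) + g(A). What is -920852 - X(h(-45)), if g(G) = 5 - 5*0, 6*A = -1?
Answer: -919917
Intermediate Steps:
A = -⅙ (A = (⅙)*(-1) = -⅙ ≈ -0.16667)
g(G) = 5 (g(G) = 5 + 0 = 5)
h(r) = 9 + 2*r² (h(r) = 4 + ((r² + r*r) + 5) = 4 + ((r² + r²) + 5) = 4 + (2*r² + 5) = 4 + (5 + 2*r²) = 9 + 2*r²)
X(t) = -935 (X(t) = -935/1 = -935*1 = -935)
-920852 - X(h(-45)) = -920852 - 1*(-935) = -920852 + 935 = -919917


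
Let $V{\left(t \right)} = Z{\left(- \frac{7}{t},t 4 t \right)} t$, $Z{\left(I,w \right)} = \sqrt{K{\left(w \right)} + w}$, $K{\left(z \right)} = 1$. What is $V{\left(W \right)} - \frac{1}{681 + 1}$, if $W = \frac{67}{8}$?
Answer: $- \frac{1}{682} + \frac{67 \sqrt{4505}}{32} \approx 140.53$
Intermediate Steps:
$Z{\left(I,w \right)} = \sqrt{1 + w}$
$W = \frac{67}{8}$ ($W = 67 \cdot \frac{1}{8} = \frac{67}{8} \approx 8.375$)
$V{\left(t \right)} = t \sqrt{1 + 4 t^{2}}$ ($V{\left(t \right)} = \sqrt{1 + t 4 t} t = \sqrt{1 + 4 t t} t = \sqrt{1 + 4 t^{2}} t = t \sqrt{1 + 4 t^{2}}$)
$V{\left(W \right)} - \frac{1}{681 + 1} = \frac{67 \sqrt{1 + 4 \left(\frac{67}{8}\right)^{2}}}{8} - \frac{1}{681 + 1} = \frac{67 \sqrt{1 + 4 \cdot \frac{4489}{64}}}{8} - \frac{1}{682} = \frac{67 \sqrt{1 + \frac{4489}{16}}}{8} - \frac{1}{682} = \frac{67 \sqrt{\frac{4505}{16}}}{8} - \frac{1}{682} = \frac{67 \frac{\sqrt{4505}}{4}}{8} - \frac{1}{682} = \frac{67 \sqrt{4505}}{32} - \frac{1}{682} = - \frac{1}{682} + \frac{67 \sqrt{4505}}{32}$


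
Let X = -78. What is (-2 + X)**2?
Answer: 6400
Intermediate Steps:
(-2 + X)**2 = (-2 - 78)**2 = (-80)**2 = 6400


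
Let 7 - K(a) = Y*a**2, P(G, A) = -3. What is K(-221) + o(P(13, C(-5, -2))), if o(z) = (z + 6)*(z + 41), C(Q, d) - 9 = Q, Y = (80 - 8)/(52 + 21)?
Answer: -3507719/73 ≈ -48051.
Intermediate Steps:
Y = 72/73 ≈ 0.98630
C(Q, d) = 9 + Q
o(z) = (6 + z)*(41 + z)
K(a) = 7 - 72*a**2/73
K(-221) + o(P(13, C(-5, -2))) = (7 - 72/73*(-221)**2) + (246 + (-3)**2 + 47*(-3)) = (7 - 72/73*48841) + (246 + 9 - 141) = (7 - 3516552/73) + 114 = -3516041/73 + 114 = -3507719/73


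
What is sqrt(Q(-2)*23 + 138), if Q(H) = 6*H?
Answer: I*sqrt(138) ≈ 11.747*I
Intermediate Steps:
sqrt(Q(-2)*23 + 138) = sqrt((6*(-2))*23 + 138) = sqrt(-12*23 + 138) = sqrt(-276 + 138) = sqrt(-138) = I*sqrt(138)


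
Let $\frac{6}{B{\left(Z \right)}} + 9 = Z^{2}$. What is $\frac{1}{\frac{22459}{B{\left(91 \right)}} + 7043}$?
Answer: $\frac{3}{92911553} \approx 3.2289 \cdot 10^{-8}$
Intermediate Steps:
$B{\left(Z \right)} = \frac{6}{-9 + Z^{2}}$
$\frac{1}{\frac{22459}{B{\left(91 \right)}} + 7043} = \frac{1}{\frac{22459}{6 \frac{1}{-9 + 91^{2}}} + 7043} = \frac{1}{\frac{22459}{6 \frac{1}{-9 + 8281}} + 7043} = \frac{1}{\frac{22459}{6 \cdot \frac{1}{8272}} + 7043} = \frac{1}{\frac{22459}{\frac{3}{4136}} + 7043} = \frac{1}{22459 \cdot \frac{4136}{3} + 7043} = \frac{1}{\frac{92890424}{3} + 7043} = \frac{1}{\frac{92911553}{3}} = \frac{3}{92911553}$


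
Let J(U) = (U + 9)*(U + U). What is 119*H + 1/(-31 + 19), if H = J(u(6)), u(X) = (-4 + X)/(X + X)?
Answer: 13087/36 ≈ 363.53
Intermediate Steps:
u(X) = (-4 + X)/(2*X) (u(X) = (-4 + X)/((2*X)) = (-4 + X)*(1/(2*X)) = (-4 + X)/(2*X))
J(U) = 2*U*(9 + U) (J(U) = (9 + U)*(2*U) = 2*U*(9 + U))
H = 55/18 (H = 2*((1/2)*(-4 + 6)/6)*(9 + (1/2)*(-4 + 6)/6) = 2*((1/2)*(1/6)*2)*(9 + (1/2)*(1/6)*2) = 2*(1/6)*(9 + 1/6) = 2*(1/6)*(55/6) = 55/18 ≈ 3.0556)
119*H + 1/(-31 + 19) = 119*(55/18) + 1/(-31 + 19) = 6545/18 + 1/(-12) = 6545/18 - 1/12 = 13087/36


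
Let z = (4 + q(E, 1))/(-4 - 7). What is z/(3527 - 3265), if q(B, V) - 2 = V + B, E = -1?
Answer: -3/1441 ≈ -0.0020819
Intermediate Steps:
q(B, V) = 2 + B + V (q(B, V) = 2 + (V + B) = 2 + (B + V) = 2 + B + V)
z = -6/11 (z = (4 + (2 - 1 + 1))/(-4 - 7) = (4 + 2)/(-11) = 6*(-1/11) = -6/11 ≈ -0.54545)
z/(3527 - 3265) = -6/11/(3527 - 3265) = -6/11/262 = (1/262)*(-6/11) = -3/1441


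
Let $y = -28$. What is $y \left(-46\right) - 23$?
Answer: $1265$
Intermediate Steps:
$y \left(-46\right) - 23 = \left(-28\right) \left(-46\right) - 23 = 1288 - 23 = 1265$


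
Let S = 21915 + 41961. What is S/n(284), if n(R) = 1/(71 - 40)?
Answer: 1980156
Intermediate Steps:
n(R) = 1/31
S = 63876
S/n(284) = 63876/(1/31) = 63876*31 = 1980156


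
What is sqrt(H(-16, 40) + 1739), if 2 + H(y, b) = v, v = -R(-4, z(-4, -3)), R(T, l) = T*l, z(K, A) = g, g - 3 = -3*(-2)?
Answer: 3*sqrt(197) ≈ 42.107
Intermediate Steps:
g = 9 (g = 3 - 3*(-2) = 3 + 6 = 9)
z(K, A) = 9
v = 36 (v = -(-4)*9 = -1*(-36) = 36)
H(y, b) = 34 (H(y, b) = -2 + 36 = 34)
sqrt(H(-16, 40) + 1739) = sqrt(34 + 1739) = sqrt(1773) = 3*sqrt(197)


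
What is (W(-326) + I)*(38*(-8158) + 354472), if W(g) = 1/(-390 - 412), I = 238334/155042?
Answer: 2123222778642/31085921 ≈ 68302.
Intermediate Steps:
I = 119167/77521 (I = 238334*(1/155042) = 119167/77521 ≈ 1.5372)
W(g) = -1/802 (W(g) = 1/(-802) = -1/802)
(W(-326) + I)*(38*(-8158) + 354472) = (-1/802 + 119167/77521)*(38*(-8158) + 354472) = 95494413*(-310004 + 354472)/62171842 = (95494413/62171842)*44468 = 2123222778642/31085921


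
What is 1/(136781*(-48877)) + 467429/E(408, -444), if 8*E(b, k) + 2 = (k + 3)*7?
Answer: -24999766731658873/20651339410393 ≈ -1210.6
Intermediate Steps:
E(b, k) = 19/8 + 7*k/8 (E(b, k) = -¼ + ((k + 3)*7)/8 = -¼ + ((3 + k)*7)/8 = -¼ + (21 + 7*k)/8 = -¼ + (21/8 + 7*k/8) = 19/8 + 7*k/8)
1/(136781*(-48877)) + 467429/E(408, -444) = 1/(136781*(-48877)) + 467429/(19/8 + (7/8)*(-444)) = (1/136781)*(-1/48877) + 467429/(19/8 - 777/2) = -1/6685444937 + 467429/(-3089/8) = -1/6685444937 + 467429*(-8/3089) = -1/6685444937 - 3739432/3089 = -24999766731658873/20651339410393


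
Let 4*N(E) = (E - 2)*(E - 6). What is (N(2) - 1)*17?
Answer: -17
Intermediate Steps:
N(E) = (-6 + E)*(-2 + E)/4 (N(E) = ((E - 2)*(E - 6))/4 = ((-2 + E)*(-6 + E))/4 = ((-6 + E)*(-2 + E))/4 = (-6 + E)*(-2 + E)/4)
(N(2) - 1)*17 = ((3 - 2*2 + (1/4)*2**2) - 1)*17 = ((3 - 4 + (1/4)*4) - 1)*17 = ((3 - 4 + 1) - 1)*17 = (0 - 1)*17 = -1*17 = -17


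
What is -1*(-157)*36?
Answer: 5652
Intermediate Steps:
-1*(-157)*36 = 157*36 = 5652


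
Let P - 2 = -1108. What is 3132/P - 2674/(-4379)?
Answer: -5378792/2421587 ≈ -2.2212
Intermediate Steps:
P = -1106 (P = 2 - 1108 = -1106)
3132/P - 2674/(-4379) = 3132/(-1106) - 2674/(-4379) = 3132*(-1/1106) - 2674*(-1/4379) = -1566/553 + 2674/4379 = -5378792/2421587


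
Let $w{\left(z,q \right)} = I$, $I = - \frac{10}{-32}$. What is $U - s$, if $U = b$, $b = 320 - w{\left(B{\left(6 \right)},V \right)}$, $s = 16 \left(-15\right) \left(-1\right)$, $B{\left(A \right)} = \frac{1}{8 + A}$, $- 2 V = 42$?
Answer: $\frac{1275}{16} \approx 79.688$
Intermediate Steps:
$V = -21$ ($V = \left(- \frac{1}{2}\right) 42 = -21$)
$I = \frac{5}{16}$ ($I = \left(-10\right) \left(- \frac{1}{32}\right) = \frac{5}{16} \approx 0.3125$)
$s = 240$ ($s = \left(-240\right) \left(-1\right) = 240$)
$w{\left(z,q \right)} = \frac{5}{16}$
$b = \frac{5115}{16}$ ($b = 320 - \frac{5}{16} = \frac{5115}{16} \approx 319.69$)
$U = \frac{5115}{16} \approx 319.69$
$U - s = \frac{5115}{16} - 240 = \frac{1275}{16}$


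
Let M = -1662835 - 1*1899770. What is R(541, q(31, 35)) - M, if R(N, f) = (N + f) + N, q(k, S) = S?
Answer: 3563722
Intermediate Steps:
R(N, f) = f + 2*N
M = -3562605 (M = -1662835 - 1899770 = -3562605)
R(541, q(31, 35)) - M = (35 + 2*541) - 1*(-3562605) = (35 + 1082) + 3562605 = 1117 + 3562605 = 3563722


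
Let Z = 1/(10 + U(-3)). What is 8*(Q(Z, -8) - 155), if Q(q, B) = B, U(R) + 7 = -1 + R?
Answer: -1304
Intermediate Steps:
U(R) = -8 + R (U(R) = -7 + (-1 + R) = -8 + R)
Z = -1 (Z = 1/(10 + (-8 - 3)) = 1/(10 - 11) = 1/(-1) = -1)
8*(Q(Z, -8) - 155) = 8*(-8 - 155) = 8*(-163) = -1304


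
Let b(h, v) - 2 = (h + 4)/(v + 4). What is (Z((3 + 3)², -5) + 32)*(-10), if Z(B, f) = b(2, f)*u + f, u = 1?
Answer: -230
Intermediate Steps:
b(h, v) = 2 + (4 + h)/(4 + v) (b(h, v) = 2 + (h + 4)/(v + 4) = 2 + (4 + h)/(4 + v))
Z(B, f) = f + (14 + 2*f)/(4 + f) (Z(B, f) = ((12 + 2 + 2*f)/(4 + f))*1 + f = ((14 + 2*f)/(4 + f))*1 + f = (14 + 2*f)/(4 + f) + f = f + (14 + 2*f)/(4 + f))
(Z((3 + 3)², -5) + 32)*(-10) = ((14 + (-5)² + 6*(-5))/(4 - 5) + 32)*(-10) = ((14 + 25 - 30)/(-1) + 32)*(-10) = (-1*9 + 32)*(-10) = (-9 + 32)*(-10) = 23*(-10) = -230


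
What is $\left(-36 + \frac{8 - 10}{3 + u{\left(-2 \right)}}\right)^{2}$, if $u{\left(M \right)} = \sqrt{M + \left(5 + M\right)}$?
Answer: $\frac{5329}{4} \approx 1332.3$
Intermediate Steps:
$u{\left(M \right)} = \sqrt{5 + 2 M}$
$\left(-36 + \frac{8 - 10}{3 + u{\left(-2 \right)}}\right)^{2} = \left(-36 + \frac{8 - 10}{3 + \sqrt{5 + 2 \left(-2\right)}}\right)^{2} = \left(-36 - \frac{2}{3 + \sqrt{5 - 4}}\right)^{2} = \left(-36 - \frac{2}{3 + \sqrt{1}}\right)^{2} = \left(-36 - \frac{2}{3 + 1}\right)^{2} = \left(-36 - \frac{2}{4}\right)^{2} = \left(-36 - \frac{1}{2}\right)^{2} = \left(- \frac{73}{2}\right)^{2} = \frac{5329}{4}$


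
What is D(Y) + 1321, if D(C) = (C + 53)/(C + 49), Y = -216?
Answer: 220770/167 ≈ 1322.0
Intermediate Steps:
D(C) = (53 + C)/(49 + C)
D(Y) + 1321 = (53 - 216)/(49 - 216) + 1321 = -163/(-167) + 1321 = -1/167*(-163) + 1321 = 163/167 + 1321 = 220770/167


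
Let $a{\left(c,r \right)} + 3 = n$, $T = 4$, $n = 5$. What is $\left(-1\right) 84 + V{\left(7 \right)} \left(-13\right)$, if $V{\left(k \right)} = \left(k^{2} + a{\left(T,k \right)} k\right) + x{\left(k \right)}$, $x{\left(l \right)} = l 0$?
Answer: $-903$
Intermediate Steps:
$x{\left(l \right)} = 0$
$a{\left(c,r \right)} = 2$ ($a{\left(c,r \right)} = -3 + 5 = 2$)
$V{\left(k \right)} = k^{2} + 2 k$ ($V{\left(k \right)} = \left(k^{2} + 2 k\right) + 0 = k^{2} + 2 k$)
$\left(-1\right) 84 + V{\left(7 \right)} \left(-13\right) = \left(-1\right) 84 + 7 \left(2 + 7\right) \left(-13\right) = -84 + 7 \cdot 9 \left(-13\right) = -84 + 63 \left(-13\right) = -84 - 819 = -903$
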